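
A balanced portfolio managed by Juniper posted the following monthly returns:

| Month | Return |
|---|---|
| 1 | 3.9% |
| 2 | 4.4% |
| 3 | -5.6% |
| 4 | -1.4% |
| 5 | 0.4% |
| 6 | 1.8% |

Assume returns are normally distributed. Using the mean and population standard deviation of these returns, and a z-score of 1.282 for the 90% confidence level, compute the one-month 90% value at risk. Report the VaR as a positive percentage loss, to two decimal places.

Mean return r̄ = 3.50 / 6 = 0.5833%
Population σ = √[Σ(r − r̄)² / 6] = √[69.2483 / 6] = √11.5414 = 3.3973%
VaR = −(r̄ − z·σ) = −(0.5833 − 1.282 × 3.3973) = −(-3.7720) = 3.7720%

3.77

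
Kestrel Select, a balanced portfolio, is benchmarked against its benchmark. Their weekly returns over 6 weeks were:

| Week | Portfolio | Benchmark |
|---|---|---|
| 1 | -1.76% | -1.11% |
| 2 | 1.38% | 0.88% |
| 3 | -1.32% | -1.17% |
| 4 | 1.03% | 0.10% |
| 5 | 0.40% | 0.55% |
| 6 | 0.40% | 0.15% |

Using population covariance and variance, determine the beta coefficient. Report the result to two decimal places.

1.40

r̄p = 0.0217%,  r̄m = -0.1000%
Cov = Σ(rp − r̄p)(rm − r̄m) / 6 = 0.8514
Var(rm) = Σ(rm − r̄m)² / 6 = 0.6084
β = Cov / Var = 0.8514 / 0.6084 = 1.3994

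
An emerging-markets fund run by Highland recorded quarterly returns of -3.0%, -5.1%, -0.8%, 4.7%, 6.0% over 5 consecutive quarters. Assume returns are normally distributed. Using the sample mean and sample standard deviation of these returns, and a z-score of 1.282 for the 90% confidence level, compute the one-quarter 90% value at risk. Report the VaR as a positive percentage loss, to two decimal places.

5.82

r̄ = (-3 − 5.1 − 0.8 + 4.7 + 6) / 5 = 1.80 / 5 = 0.3600%
Sample σ = √[Σ(r − r̄)² / 4] = √[93.0920 / 4] = √23.2730 = 4.8242%
VaR = −(r̄ − z·σ) = −(0.3600 − 1.282 × 4.8242) = −(-5.8246) = 5.8246%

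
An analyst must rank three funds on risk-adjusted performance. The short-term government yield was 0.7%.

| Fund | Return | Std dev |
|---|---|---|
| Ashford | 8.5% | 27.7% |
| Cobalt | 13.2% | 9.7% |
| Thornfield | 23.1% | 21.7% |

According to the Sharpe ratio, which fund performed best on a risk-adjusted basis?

Ashford: Sharpe ratio = (8.5% − 0.7%) / 27.7% = 0.282
Cobalt: Sharpe ratio = (13.2% − 0.7%) / 9.7% = 1.289
Thornfield: Sharpe ratio = (23.1% − 0.7%) / 21.7% = 1.032
Highest: Cobalt (1.289).

Cobalt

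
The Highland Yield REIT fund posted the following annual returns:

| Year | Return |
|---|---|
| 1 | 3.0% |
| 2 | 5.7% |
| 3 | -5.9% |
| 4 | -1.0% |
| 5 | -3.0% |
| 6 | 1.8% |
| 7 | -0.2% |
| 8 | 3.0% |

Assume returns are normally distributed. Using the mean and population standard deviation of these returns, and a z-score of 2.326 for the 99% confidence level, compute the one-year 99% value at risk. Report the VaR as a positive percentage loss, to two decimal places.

r̄ = (3 + 5.7 − 5.9 − 1 − 3 + 1.8 − 0.2 + 3) / 8 = 3.40 / 8 = 0.4250%
Σ(r − r̄)² = 97.1350; population σ = √(97.1350/8) = 3.4845%
VaR = −(r̄ − z·σ) = −(0.4250 − 2.326 × 3.4845) = −(-7.6799) = 7.6799%

7.68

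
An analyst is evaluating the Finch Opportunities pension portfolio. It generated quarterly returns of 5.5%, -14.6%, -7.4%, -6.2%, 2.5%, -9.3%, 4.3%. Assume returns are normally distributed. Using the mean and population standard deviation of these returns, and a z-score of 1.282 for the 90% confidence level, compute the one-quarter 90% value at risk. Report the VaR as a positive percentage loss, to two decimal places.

Mean return μ = -25.20 / 7 = -3.6000%
Σ(r − μ)² = (5.5 − (-3.6000))² + (-14.6 − (-3.6000))² + … = 357.1200
σ = √[357.1200 / 7] = 7.1426%
VaR = −(μ − z·σ) = −(-3.6000 − 1.282 × 7.1426) = −(-12.7568) = 12.7568%

12.76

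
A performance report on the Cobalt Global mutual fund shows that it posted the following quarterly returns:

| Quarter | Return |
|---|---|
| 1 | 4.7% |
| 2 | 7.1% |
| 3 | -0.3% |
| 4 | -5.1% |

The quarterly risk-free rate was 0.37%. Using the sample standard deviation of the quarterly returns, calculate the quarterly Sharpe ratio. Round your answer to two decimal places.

Mean return μ = 6.40 / 4 = 1.6000%
Σ(r − μ)² = 88.3600; sample σ = √(88.3600/3) = 5.4271%
Sharpe = (μ − rf) / σ = (1.6000 − 0.37) / 5.4271 = 1.2300 / 5.4271 = 0.2266

0.23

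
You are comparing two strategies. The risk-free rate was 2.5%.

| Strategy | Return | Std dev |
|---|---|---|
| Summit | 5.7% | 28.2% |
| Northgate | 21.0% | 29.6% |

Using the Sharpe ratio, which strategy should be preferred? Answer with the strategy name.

Northgate

Summit: Sharpe ratio = (5.7% − 2.5%) / 28.2% = 0.113
Northgate: Sharpe ratio = (21.0% − 2.5%) / 29.6% = 0.625
Highest: Northgate (0.625).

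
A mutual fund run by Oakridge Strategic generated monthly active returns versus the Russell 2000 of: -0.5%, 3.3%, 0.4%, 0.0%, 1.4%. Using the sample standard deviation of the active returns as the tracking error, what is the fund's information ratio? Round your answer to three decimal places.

0.612

r̄ = (-0.5 + 3.3 + 0.4 + 0 + 1.4) / 5 = 4.60 / 5 = 0.9200%
Sample σ = √[Σ(r − r̄)² / 4] = √[9.0280 / 4] = √2.2570 = 1.5023%
IR = r̄ / tracking error = 0.9200 / 1.5023 = 0.6124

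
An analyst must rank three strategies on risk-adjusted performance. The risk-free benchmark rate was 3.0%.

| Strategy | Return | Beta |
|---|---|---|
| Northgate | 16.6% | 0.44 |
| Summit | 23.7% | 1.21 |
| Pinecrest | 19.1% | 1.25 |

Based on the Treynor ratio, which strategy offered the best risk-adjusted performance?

Northgate: Treynor = (16.6% − 3.0%) / 0.44 = 30.909
Summit: Treynor = (23.7% − 3.0%) / 1.21 = 17.107
Pinecrest: Treynor = (19.1% − 3.0%) / 1.25 = 12.880
Highest: Northgate (30.909).

Northgate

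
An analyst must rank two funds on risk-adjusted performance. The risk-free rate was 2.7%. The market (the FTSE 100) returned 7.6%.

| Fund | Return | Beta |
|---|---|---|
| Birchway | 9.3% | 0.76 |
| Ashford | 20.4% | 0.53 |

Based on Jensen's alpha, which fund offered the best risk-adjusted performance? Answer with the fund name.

Ashford

Birchway: α = 9.3% − [2.7% + 0.76 × (7.6% − 2.7%)] = 2.876
Ashford: α = 20.4% − [2.7% + 0.53 × (7.6% − 2.7%)] = 15.103
Highest: Ashford (15.103).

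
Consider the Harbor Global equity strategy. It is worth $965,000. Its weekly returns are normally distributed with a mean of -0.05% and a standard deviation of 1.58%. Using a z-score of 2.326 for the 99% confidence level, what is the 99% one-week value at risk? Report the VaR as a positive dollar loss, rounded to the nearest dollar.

$35,947

Return at the 99% tail: μ − z·σ = -0.05% − 2.326 × 1.58% = -0.05 − 3.67508 = -3.72508%
VaR = −(-3.72508%) × $965,000 = 3.72508% × $965,000 = $35,947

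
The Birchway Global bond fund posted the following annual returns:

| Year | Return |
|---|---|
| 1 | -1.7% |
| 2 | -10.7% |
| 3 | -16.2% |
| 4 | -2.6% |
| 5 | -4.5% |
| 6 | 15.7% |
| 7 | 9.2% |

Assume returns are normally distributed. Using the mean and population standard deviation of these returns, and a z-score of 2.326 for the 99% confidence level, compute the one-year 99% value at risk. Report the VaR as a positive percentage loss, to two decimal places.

25.15

μ = (-1.7 − 10.7 − 16.2 − 2.6 − 4.5 + 15.7 + 9.2) / 7 = -10.80 / 7 = -1.5429%
Σ(r − μ)² = (-1.7 − (-1.5429))² + (-10.7 − (-1.5429))² + (-16.2 − (-1.5429))² + … = 721.2971
σ = √[721.2971 / 7] = 10.1510%
VaR = −(μ − z·σ) = −(-1.5429 − 2.326 × 10.1510) = −(-25.1541) = 25.1541%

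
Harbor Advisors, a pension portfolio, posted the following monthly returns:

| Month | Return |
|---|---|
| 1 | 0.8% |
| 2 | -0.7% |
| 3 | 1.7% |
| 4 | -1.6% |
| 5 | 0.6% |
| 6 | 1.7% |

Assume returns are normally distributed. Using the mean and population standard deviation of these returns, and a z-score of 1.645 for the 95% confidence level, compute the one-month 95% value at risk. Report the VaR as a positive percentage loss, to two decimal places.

1.57

μ = (0.8 − 0.7 + 1.7 − 1.6 + 0.6 + 1.7) / 6 = 0.4167%
Σ(r − μ)² = (0.8 − 0.4167)² + (-0.7 − 0.4167)² + (1.7 − 0.4167)² + … = 8.7883
σ = √[8.7883 / 6] = 1.2103%
VaR = −(μ − z·σ) = −(0.4167 − 1.645 × 1.2103) = −(-1.5742) = 1.5742%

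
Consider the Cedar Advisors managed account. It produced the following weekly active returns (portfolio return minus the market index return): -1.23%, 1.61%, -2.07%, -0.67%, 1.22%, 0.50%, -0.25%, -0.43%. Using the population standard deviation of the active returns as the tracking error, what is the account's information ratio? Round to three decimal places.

μ = (-1.23 + 1.61 − 2.07 − 0.67 + 1.22 + 0.5 − 0.25 − 0.43) / 8 = -0.1650%
Σ(r − μ)² = (-1.23 − (-0.1650))² + (1.61 − (-0.1650))² + … = 10.6068
σ = √[10.6068 / 8] = 1.1515%
IR = μ / tracking error = -0.1650 / 1.1515 = -0.1433

-0.143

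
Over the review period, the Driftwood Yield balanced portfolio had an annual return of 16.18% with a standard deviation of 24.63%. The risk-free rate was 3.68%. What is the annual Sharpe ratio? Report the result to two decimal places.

Sharpe = (Rp − Rf) / σp = (16.18% − 3.68%) / 24.63% = 12.50% / 24.63% = 0.5075

0.51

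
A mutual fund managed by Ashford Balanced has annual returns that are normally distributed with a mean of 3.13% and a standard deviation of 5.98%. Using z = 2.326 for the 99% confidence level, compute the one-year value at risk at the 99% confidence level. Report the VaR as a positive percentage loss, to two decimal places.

VaR (as % loss) = −(μ − z·σ) = −(3.13% − 2.326 × 5.98%) = −(-10.77948%) = 10.77948%

10.78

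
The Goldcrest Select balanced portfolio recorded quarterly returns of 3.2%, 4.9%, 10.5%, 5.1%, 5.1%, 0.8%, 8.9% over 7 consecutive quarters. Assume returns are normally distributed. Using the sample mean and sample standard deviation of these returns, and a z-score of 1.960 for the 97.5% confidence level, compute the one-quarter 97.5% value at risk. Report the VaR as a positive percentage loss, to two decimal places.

r̄ = (3.2 + 4.9 + 10.5 + 5.1 + 5.1 + 0.8 + 8.9) / 7 = 38.50 / 7 = 5.5000%
Σ(r − r̄)² = 64.6200; sample σ = √(64.6200/6) = 3.2818%
VaR = −(r̄ − z·σ) = −(5.5000 − 1.960 × 3.2818) = −(-0.9323) = 0.9323%

0.93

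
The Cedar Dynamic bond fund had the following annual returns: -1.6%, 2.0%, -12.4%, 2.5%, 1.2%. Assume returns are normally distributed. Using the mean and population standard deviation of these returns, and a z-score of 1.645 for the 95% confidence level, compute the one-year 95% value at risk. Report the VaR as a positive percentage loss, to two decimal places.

r̄ = (-1.6 + 2 − 12.4 + 2.5 + 1.2) / 5 = -1.6600%
Σ(r − r̄)² = 154.2320; population σ = √(154.2320/5) = 5.5540%
VaR = −(r̄ − z·σ) = −(-1.6600 − 1.645 × 5.5540) = −(-10.7963) = 10.7963%

10.80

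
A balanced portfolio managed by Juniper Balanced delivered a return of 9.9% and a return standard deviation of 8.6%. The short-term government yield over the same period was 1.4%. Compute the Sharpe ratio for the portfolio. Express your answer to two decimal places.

Sharpe = (Rp − Rf) / σp = (9.9% − 1.4%) / 8.6% = 8.50% / 8.6% = 0.9884

0.99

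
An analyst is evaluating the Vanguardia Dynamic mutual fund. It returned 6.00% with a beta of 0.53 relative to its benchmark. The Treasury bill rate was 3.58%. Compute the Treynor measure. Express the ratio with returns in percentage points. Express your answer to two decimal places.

Treynor = (Rp − Rf) / β = (6.00% − 3.58%) / 0.53 = 2.42 / 0.53 = 4.5660

4.57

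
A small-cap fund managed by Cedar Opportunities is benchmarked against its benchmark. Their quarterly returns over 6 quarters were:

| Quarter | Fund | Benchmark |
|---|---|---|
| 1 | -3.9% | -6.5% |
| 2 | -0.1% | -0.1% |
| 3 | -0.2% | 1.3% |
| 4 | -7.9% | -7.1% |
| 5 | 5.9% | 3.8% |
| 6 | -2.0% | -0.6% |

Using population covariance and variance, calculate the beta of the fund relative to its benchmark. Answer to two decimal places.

r̄p = -1.3667%,  r̄m = -1.5333%
Cov = Σ(rp − r̄p)(rm − r̄m) / 6 = 15.3728
Var(rm) = Σ(rm − r̄m)² / 6 = 15.8422
β = Cov / Var = 15.3728 / 15.8422 = 0.9704

0.97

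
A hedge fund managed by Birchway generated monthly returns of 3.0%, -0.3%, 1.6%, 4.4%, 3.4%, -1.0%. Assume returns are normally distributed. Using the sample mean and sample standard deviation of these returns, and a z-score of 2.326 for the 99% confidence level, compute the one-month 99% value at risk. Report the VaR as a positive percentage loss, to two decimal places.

3.14

μ = (3 − 0.3 + 1.6 + 4.4 + 3.4 − 1) / 6 = 1.8500%
Sample σ = √[Σ(r − μ)² / 5] = √[23.0350 / 5] = √4.6070 = 2.1464%
VaR = −(μ − z·σ) = −(1.8500 − 2.326 × 2.1464) = −(-3.1425) = 3.1425%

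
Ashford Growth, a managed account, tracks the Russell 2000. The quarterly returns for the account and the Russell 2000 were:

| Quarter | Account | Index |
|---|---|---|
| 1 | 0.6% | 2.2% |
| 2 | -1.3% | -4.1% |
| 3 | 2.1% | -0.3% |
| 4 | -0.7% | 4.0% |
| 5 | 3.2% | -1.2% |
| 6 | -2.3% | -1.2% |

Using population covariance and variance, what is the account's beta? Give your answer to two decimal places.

0.06

r̄p = 0.2667%,  r̄m = -0.1000%
Cov = Σ(rp − r̄p)(rm − r̄m) / 6 = 0.3833
Var(rm) = Σ(rm − r̄m)² / 6 = 6.7600
β = Cov / Var = 0.3833 / 6.7600 = 0.0567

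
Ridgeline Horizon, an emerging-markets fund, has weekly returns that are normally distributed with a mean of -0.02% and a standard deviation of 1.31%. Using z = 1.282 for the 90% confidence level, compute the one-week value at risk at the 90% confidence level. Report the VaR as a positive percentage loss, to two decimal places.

1.70

VaR (as % loss) = −(μ − z·σ) = −(-0.02% − 1.282 × 1.31%) = −(-1.69942%) = 1.69942%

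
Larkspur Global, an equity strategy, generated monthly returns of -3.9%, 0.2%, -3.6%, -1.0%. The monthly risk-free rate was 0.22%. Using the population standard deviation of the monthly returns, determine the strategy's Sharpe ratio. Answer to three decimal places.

μ = (-3.9 + 0.2 − 3.6 − 1) / 4 = -2.0750%
Population σ = √[Σ(r − μ)² / 4] = √[11.9875 / 4] = √2.9969 = 1.7312%
Sharpe = (μ − rf) / σ = (-2.0750 − 0.22) / 1.7312 = -2.2950 / 1.7312 = -1.3257

-1.326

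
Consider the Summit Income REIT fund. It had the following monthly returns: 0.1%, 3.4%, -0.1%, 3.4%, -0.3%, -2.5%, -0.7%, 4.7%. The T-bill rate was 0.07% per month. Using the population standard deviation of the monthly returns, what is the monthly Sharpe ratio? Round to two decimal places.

Mean return μ = 8.00 / 8 = 1.0000%
Σ(r − μ)² = (0.1 − 1.0000)² + (3.4 − 1.0000)² + (-0.1 − 1.0000)² + … = 44.0600
σ = √[44.0600 / 8] = 2.3468%
Sharpe = (μ − rf) / σ = (1.0000 − 0.07) / 2.3468 = 0.9300 / 2.3468 = 0.3963

0.40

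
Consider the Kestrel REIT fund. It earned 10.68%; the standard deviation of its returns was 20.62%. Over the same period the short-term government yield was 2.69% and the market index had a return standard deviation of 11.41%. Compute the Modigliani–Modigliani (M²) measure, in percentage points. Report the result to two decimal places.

Sharpe = (Rp − Rf) / σp = (10.68% − 2.69%) / 20.62% = 0.3875
M² = Rf + Sharpe × σm = 2.69% + 0.3875 × 11.41% = 7.1114%

7.11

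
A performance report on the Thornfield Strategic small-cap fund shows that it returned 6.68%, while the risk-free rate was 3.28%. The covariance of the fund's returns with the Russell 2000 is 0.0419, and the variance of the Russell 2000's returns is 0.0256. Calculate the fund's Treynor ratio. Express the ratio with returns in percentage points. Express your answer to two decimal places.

β = Cov / Var = 0.0419 / 0.0256 = 1.6367
Treynor = (Rp − Rf) / β = (6.68% − 3.28%) / 1.6367 = 3.40 / 1.6367 = 2.0774

2.08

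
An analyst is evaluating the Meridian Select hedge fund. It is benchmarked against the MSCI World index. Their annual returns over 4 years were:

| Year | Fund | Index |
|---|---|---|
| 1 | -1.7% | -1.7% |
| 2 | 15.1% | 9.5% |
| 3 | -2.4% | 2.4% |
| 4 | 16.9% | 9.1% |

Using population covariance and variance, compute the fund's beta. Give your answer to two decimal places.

r̄p = 6.9750%,  r̄m = 4.8250%
Cov = Σ(rp − r̄p)(rm − r̄m) / 4 = 39.9381
Var(rm) = Σ(rm − r̄m)² / 4 = 22.1469
β = Cov / Var = 39.9381 / 22.1469 = 1.8033

1.80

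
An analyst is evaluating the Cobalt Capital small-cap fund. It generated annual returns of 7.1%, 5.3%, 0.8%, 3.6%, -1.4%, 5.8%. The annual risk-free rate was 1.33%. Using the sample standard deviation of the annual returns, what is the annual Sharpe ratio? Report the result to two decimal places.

Mean return r̄ = 21.20 / 6 = 3.5333%
Sample std dev = √[52.7933 / 5] = 3.2494%
Sharpe = (r̄ − rf) / σ = (3.5333 − 1.33) / 3.2494 = 2.2033 / 3.2494 = 0.6781

0.68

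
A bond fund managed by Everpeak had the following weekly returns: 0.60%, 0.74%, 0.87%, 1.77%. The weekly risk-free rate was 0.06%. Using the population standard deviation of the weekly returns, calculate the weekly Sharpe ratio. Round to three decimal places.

Mean return μ = 3.980 / 4 = 0.9950%
Population σ = √[Σ(r − μ)² / 4] = √[0.8373 / 4] = √0.2093 = 0.4575%
Sharpe = (μ − rf) / σ = (0.9950 − 0.06) / 0.4575 = 0.9350 / 0.4575 = 2.0437

2.044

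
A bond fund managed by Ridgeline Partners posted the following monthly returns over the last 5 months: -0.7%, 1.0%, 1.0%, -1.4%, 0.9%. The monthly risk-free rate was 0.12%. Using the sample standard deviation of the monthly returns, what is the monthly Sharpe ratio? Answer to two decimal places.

r̄ = (-0.7 + 1 + 1 − 1.4 + 0.9) / 5 = 0.80 / 5 = 0.1600%
Σ(r − r̄)² = 5.1320; sample σ = √(5.1320/4) = 1.1327%
Sharpe = (r̄ − rf) / σ = (0.1600 − 0.12) / 1.1327 = 0.0400 / 1.1327 = 0.0353

0.04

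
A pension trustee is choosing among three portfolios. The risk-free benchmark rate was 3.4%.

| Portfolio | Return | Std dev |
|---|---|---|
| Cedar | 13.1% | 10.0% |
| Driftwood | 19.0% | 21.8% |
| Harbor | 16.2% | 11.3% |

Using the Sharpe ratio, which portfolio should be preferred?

Harbor

Cedar: Sharpe ratio = (13.1% − 3.4%) / 10.0% = 0.970
Driftwood: Sharpe ratio = (19.0% − 3.4%) / 21.8% = 0.716
Harbor: Sharpe ratio = (16.2% − 3.4%) / 11.3% = 1.133
Highest: Harbor (1.133).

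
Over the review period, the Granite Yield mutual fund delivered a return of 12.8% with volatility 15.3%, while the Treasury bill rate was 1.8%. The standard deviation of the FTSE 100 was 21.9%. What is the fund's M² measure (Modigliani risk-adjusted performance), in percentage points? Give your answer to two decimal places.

17.55

Sharpe = (Rp − Rf) / σp = (12.8% − 1.8%) / 15.3% = 0.7190
M² = Rf + Sharpe × σm = 1.8% + 0.7190 × 21.9% = 17.5461%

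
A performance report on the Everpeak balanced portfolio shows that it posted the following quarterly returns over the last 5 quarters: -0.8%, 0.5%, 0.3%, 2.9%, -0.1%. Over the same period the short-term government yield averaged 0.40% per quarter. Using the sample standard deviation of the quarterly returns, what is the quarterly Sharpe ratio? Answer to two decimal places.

0.11

Mean return r̄ = 2.80 / 5 = 0.5600%
Σ(r − r̄)² = 7.8320; sample σ = √(7.8320/4) = 1.3993%
Sharpe = (r̄ − rf) / σ = (0.5600 − 0.4) / 1.3993 = 0.1600 / 1.3993 = 0.1143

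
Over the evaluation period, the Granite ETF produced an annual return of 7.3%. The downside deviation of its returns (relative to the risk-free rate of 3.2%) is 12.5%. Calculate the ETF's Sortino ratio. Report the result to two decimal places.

Sortino = (Rp − Rf) / σd = (7.3% − 3.2%) / 12.5% = 4.10% / 12.5% = 0.3280

0.33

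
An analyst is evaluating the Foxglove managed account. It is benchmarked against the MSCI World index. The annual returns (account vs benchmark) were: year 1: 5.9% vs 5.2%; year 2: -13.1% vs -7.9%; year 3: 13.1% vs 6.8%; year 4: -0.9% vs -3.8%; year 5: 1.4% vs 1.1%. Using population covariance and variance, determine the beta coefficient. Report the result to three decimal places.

1.500

r̄p = 1.2800%,  r̄m = 0.2800%
Cov = Σ(rp − r̄p)(rm − r̄m) / 5 = 45.2836
Var(rm) = Σ(rm − r̄m)² / 5 = 30.1896
β = Cov / Var = 45.2836 / 30.1896 = 1.5000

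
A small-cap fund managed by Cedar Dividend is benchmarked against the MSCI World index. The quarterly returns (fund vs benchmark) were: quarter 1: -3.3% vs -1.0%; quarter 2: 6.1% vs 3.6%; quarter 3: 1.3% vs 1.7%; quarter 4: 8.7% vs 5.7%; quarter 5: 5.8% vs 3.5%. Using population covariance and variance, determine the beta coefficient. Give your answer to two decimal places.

r̄p = 3.7200%,  r̄m = 2.7000%
Cov = Σ(rp − r̄p)(rm − r̄m) / 5 = 9.4280
Var(rm) = Σ(rm − r̄m)² / 5 = 5.0280
β = Cov / Var = 9.4280 / 5.0280 = 1.8751

1.88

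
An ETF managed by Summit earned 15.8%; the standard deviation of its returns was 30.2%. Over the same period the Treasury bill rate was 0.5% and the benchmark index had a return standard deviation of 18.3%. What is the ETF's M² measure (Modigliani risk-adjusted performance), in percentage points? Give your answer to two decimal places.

Sharpe = (Rp − Rf) / σp = (15.8% − 0.5%) / 30.2% = 0.5066
M² = Rf + Sharpe × σm = 0.5% + 0.5066 × 18.3% = 9.7708%

9.77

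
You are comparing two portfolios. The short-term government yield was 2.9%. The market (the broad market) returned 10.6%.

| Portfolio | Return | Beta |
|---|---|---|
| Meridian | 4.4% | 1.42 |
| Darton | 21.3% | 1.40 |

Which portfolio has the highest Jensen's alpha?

Meridian: α = 4.4% − [2.9% + 1.42 × (10.6% − 2.9%)] = -9.434
Darton: α = 21.3% − [2.9% + 1.40 × (10.6% − 2.9%)] = 7.620
Highest: Darton (7.620).

Darton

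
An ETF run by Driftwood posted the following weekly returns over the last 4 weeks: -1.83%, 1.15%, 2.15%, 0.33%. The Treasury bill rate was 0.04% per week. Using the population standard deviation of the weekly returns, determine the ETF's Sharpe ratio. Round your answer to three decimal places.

0.280

r̄ = (-1.83 + 1.15 + 2.15 + 0.33) / 4 = 1.800 / 4 = 0.4500%
Population σ = √[Σ(r − r̄)² / 4] = √[8.5928 / 4] = √2.1482 = 1.4657%
Sharpe = (r̄ − rf) / σ = (0.4500 − 0.04) / 1.4657 = 0.4100 / 1.4657 = 0.2797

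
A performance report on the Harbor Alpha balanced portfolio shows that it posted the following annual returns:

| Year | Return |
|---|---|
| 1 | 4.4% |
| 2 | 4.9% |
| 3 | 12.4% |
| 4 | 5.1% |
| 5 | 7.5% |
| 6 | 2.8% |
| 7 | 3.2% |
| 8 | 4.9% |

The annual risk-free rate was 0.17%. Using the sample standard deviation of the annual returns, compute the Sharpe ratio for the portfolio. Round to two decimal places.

r̄ = (4.4 + 4.9 + 12.4 + 5.1 + 7.5 + 2.8 + 3.2 + 4.9) / 8 = 45.20 / 8 = 5.6500%
Σ(r − r̄)² = (4.4 − 5.6500)² + (4.9 − 5.6500)² + (12.4 − 5.6500)² + … = 66.1000
σ = √[66.1000 / 7] = 3.0729%
Sharpe = (r̄ − rf) / σ = (5.6500 − 0.17) / 3.0729 = 5.4800 / 3.0729 = 1.7833

1.78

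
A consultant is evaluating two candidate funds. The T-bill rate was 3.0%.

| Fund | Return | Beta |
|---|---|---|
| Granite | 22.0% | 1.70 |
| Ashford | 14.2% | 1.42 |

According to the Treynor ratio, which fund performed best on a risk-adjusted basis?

Granite

Granite: Treynor = (22.0% − 3.0%) / 1.70 = 11.176
Ashford: Treynor = (14.2% − 3.0%) / 1.42 = 7.887
Highest: Granite (11.176).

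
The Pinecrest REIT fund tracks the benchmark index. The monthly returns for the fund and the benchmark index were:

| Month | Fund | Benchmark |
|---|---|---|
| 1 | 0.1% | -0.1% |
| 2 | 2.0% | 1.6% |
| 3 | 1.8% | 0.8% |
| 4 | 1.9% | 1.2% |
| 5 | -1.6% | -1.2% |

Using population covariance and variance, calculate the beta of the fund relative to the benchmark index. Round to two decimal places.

r̄p = 0.8400%,  r̄m = 0.4600%
Cov = Σ(rp − r̄p)(rm − r̄m) / 5 = 1.3796
Var(rm) = Σ(rm − r̄m)² / 5 = 1.0064
β = Cov / Var = 1.3796 / 1.0064 = 1.3708

1.37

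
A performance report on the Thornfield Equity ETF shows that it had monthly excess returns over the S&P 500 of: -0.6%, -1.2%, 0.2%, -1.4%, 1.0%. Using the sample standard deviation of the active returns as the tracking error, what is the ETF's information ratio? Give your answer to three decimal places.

r̄ = (-0.6 − 1.2 + 0.2 − 1.4 + 1) / 5 = -0.4000%
Sample σ = √[Σ(r − r̄)² / 4] = √[4.0000 / 4] = √1.0000 = 1.0000%
IR = r̄ / tracking error = -0.4000 / 1.0000 = -0.4000

-0.400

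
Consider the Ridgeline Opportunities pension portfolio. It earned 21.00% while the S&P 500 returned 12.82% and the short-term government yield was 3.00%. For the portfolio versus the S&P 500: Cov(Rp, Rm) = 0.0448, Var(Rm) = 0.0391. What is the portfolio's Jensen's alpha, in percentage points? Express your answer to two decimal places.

β = Cov / Var = 0.0448 / 0.0391 = 1.1458
E[R] = Rf + β(Rm − Rf) = 3.00% + 1.1458 × (12.82% − 3.00%) = 14.2518%
α = Rp − E[R] = 21.00% − 14.2518% = 6.7482

6.75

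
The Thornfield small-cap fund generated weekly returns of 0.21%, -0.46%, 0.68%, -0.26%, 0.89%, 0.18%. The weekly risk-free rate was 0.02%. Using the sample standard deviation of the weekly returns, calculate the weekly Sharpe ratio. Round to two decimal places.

μ = (0.21 − 0.46 + 0.68 − 0.26 + 0.89 + 0.18) / 6 = 0.2067%
Σ(r − μ)² = (0.21 − 0.2067)² + (-0.46 − 0.2067)² + … = 1.3539
σ = √[1.3539 / 5] = 0.5204%
Sharpe = (μ − rf) / σ = (0.2067 − 0.02) / 0.5204 = 0.1867 / 0.5204 = 0.3588

0.36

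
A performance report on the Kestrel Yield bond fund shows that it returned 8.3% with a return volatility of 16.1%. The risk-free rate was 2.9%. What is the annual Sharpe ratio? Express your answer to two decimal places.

Sharpe = (Rp − Rf) / σp = (8.3% − 2.9%) / 16.1% = 5.40% / 16.1% = 0.3354

0.34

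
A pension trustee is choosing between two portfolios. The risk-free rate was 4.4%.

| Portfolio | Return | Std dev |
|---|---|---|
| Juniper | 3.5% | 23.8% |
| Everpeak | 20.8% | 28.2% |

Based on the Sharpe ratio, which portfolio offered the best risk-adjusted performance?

Juniper: Sharpe ratio = (3.5% − 4.4%) / 23.8% = -0.038
Everpeak: Sharpe ratio = (20.8% − 4.4%) / 28.2% = 0.582
Highest: Everpeak (0.582).

Everpeak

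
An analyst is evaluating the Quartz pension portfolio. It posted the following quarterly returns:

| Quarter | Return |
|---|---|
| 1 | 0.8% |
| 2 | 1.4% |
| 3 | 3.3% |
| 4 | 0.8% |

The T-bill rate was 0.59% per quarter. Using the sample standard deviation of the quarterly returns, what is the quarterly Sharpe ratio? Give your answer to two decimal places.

r̄ = (0.8 + 1.4 + 3.3 + 0.8) / 4 = 6.30 / 4 = 1.5750%
Σ(r − r̄)² = 4.2075; sample σ = √(4.2075/3) = 1.1843%
Sharpe = (r̄ − rf) / σ = (1.5750 − 0.59) / 1.1843 = 0.9850 / 1.1843 = 0.8317

0.83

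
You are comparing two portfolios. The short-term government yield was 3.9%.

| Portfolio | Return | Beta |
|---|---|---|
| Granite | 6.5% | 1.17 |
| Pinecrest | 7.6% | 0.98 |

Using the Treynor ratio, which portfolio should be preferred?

Pinecrest

Granite: Treynor = (6.5% − 3.9%) / 1.17 = 2.222
Pinecrest: Treynor = (7.6% − 3.9%) / 0.98 = 3.776
Highest: Pinecrest (3.776).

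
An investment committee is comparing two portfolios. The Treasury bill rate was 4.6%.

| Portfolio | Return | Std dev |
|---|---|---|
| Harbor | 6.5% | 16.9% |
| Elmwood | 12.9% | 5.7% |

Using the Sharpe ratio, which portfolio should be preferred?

Harbor: Sharpe ratio = (6.5% − 4.6%) / 16.9% = 0.112
Elmwood: Sharpe ratio = (12.9% − 4.6%) / 5.7% = 1.456
Highest: Elmwood (1.456).

Elmwood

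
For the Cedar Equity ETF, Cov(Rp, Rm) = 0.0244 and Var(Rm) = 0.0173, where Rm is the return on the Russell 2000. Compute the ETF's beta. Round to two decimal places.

1.41

β = Cov(Rp, Rm) / Var(Rm) = 0.0244 / 0.0173 = 1.4104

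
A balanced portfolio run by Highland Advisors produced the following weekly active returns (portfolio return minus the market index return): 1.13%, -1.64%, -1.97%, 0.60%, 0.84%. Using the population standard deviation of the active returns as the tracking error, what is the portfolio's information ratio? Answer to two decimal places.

-0.16

r̄ = (1.13 − 1.64 − 1.97 + 0.6 + 0.84) / 5 = -1.040 / 5 = -0.2080%
Σ(r − r̄)² = (1.13 − (-0.2080))² + (-1.64 − (-0.2080))² + … = 8.6967
σ = √[8.6967 / 5] = 1.3188%
IR = r̄ / tracking error = -0.2080 / 1.3188 = -0.1577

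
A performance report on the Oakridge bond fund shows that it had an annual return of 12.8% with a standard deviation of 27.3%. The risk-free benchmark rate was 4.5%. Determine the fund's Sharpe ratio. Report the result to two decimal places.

Sharpe = (Rp − Rf) / σp = (12.8% − 4.5%) / 27.3% = 8.30% / 27.3% = 0.3040

0.30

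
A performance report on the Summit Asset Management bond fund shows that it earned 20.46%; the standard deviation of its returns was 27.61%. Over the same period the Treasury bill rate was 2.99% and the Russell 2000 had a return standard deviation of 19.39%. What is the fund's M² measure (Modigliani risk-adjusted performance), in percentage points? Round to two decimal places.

Sharpe = (Rp − Rf) / σp = (20.46% − 2.99%) / 27.61% = 0.6327
M² = Rf + Sharpe × σm = 2.99% + 0.6327 × 19.39% = 15.2581%

15.26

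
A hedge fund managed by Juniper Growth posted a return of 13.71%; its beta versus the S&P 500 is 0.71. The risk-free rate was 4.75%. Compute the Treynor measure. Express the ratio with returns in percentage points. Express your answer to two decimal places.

12.62

Treynor = (Rp − Rf) / β = (13.71% − 4.75%) / 0.71 = 8.96 / 0.71 = 12.6197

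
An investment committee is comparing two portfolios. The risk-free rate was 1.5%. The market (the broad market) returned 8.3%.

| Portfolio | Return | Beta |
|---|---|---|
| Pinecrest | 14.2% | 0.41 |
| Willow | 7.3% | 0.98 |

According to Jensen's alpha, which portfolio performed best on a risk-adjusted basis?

Pinecrest

Pinecrest: α = 14.2% − [1.5% + 0.41 × (8.3% − 1.5%)] = 9.912
Willow: α = 7.3% − [1.5% + 0.98 × (8.3% − 1.5%)] = -0.864
Highest: Pinecrest (9.912).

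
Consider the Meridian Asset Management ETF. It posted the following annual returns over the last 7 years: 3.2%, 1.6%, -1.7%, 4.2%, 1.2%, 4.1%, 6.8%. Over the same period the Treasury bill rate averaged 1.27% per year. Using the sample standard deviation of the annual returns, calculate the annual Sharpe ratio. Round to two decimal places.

Mean return r̄ = 19.40 / 7 = 2.7714%
Σ(r − r̄)² = (3.2 − 2.7714)² + (1.6 − 2.7714)² + … = 44.0543
σ = √[44.0543 / 6] = 2.7097%
Sharpe = (r̄ − rf) / σ = (2.7714 − 1.27) / 2.7097 = 1.5014 / 2.7097 = 0.5541

0.55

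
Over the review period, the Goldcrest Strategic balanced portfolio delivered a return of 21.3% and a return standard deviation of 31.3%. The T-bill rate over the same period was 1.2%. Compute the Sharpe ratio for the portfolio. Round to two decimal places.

0.64

Sharpe = (Rp − Rf) / σp = (21.3% − 1.2%) / 31.3% = 20.10% / 31.3% = 0.6422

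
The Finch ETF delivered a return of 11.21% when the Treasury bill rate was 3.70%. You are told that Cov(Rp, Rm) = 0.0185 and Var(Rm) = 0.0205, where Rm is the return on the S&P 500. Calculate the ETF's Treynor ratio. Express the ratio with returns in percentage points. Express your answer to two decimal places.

β = Cov / Var = 0.0185 / 0.0205 = 0.9024
Treynor = (Rp − Rf) / β = (11.21% − 3.70%) / 0.9024 = 7.51 / 0.9024 = 8.3223

8.32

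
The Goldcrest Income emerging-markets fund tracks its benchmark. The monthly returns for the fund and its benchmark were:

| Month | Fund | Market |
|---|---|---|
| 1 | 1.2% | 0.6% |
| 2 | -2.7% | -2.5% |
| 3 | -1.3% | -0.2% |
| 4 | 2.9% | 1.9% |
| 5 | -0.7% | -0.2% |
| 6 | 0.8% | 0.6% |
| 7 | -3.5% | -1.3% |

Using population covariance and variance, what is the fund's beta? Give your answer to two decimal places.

1.47

r̄p = -0.4714%,  r̄m = -0.1571%
Cov = Σ(rp − r̄p)(rm − r̄m) / 7 = 2.5559
Var(rm) = Σ(rm − r̄m)² / 7 = 1.7396
β = Cov / Var = 2.5559 / 1.7396 = 1.4692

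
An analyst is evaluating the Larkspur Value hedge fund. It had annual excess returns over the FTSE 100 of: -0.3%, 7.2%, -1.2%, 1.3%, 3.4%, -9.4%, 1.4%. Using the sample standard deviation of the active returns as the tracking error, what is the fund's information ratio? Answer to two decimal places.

r̄ = (-0.3 + 7.2 − 1.2 + 1.3 + 3.4 − 9.4 + 1.4) / 7 = 0.3429%
Sample std dev = √[156.1171 / 6] = 5.1009%
IR = r̄ / tracking error = 0.3429 / 5.1009 = 0.0672

0.07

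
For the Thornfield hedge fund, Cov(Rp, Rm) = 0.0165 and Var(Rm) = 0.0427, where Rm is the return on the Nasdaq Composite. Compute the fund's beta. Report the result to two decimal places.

0.39

β = Cov(Rp, Rm) / Var(Rm) = 0.0165 / 0.0427 = 0.3864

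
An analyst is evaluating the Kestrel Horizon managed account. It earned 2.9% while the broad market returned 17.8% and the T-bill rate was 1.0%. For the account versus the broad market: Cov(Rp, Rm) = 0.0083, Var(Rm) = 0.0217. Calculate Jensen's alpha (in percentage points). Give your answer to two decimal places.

-4.53

β = Cov / Var = 0.0083 / 0.0217 = 0.3825
E[R] = Rf + β(Rm − Rf) = 1.0% + 0.3825 × (17.8% − 1.0%) = 7.4260%
α = Rp − E[R] = 2.9% − 7.4260% = -4.5260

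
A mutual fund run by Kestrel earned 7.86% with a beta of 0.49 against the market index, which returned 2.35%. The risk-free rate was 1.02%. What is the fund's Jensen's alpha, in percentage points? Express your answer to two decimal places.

CAPM expected return = Rf + β(Rm − Rf) = 1.02% + 0.49 × (2.35% − 1.02%) = 1.02 + 0.49 × 1.33 = 1.6717%
Jensen's α = Rp − E[R] = 7.86% − 1.6717% = 6.1883

6.19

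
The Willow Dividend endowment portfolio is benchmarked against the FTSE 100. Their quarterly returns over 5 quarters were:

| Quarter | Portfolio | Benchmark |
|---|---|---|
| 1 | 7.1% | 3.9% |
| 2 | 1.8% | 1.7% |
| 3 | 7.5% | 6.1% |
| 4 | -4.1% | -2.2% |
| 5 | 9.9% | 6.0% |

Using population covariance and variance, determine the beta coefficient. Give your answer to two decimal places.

1.58

r̄p = 4.4400%,  r̄m = 3.1000%
Cov = Σ(rp − r̄p)(rm − r̄m) / 5 = 15.2200
Var(rm) = Σ(rm − r̄m)² / 5 = 9.6200
β = Cov / Var = 15.2200 / 9.6200 = 1.5821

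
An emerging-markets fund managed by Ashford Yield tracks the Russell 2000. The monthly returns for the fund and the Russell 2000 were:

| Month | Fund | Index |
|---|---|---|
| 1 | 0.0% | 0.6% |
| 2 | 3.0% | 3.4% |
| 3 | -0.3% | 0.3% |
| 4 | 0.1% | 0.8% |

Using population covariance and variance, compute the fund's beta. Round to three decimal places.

r̄p = 0.7000%,  r̄m = 1.2750%
Cov = Σ(rp − r̄p)(rm − r̄m) / 4 = 1.6550
Var(rm) = Σ(rm − r̄m)² / 4 = 1.5369
β = Cov / Var = 1.6550 / 1.5369 = 1.0768

1.077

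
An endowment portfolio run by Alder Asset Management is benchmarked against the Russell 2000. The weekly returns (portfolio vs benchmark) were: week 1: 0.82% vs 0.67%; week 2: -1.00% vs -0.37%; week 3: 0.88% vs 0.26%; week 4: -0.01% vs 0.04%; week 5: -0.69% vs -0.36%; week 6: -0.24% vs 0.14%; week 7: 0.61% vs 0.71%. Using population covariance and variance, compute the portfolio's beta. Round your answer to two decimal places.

1.53

r̄p = 0.0529%,  r̄m = 0.1557%
Cov = Σ(rp − r̄p)(rm − r̄m) / 7 = 0.2483
Var(rm) = Σ(rm − r̄m)² / 7 = 0.1627
β = Cov / Var = 0.2483 / 0.1627 = 1.5261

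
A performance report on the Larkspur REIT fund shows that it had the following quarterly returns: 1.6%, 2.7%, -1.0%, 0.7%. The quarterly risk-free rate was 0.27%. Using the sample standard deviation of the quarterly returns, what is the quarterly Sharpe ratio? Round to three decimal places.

0.467

r̄ = (1.6 + 2.7 − 1 + 0.7) / 4 = 1.0000%
Σ(r − r̄)² = (1.6 − 1.0000)² + (2.7 − 1.0000)² + … = 7.3400
sample σ = √(7.3400 / 3) = √2.4467 = 1.5642%
Sharpe = (r̄ − rf) / σ = (1.0000 − 0.27) / 1.5642 = 0.7300 / 1.5642 = 0.4667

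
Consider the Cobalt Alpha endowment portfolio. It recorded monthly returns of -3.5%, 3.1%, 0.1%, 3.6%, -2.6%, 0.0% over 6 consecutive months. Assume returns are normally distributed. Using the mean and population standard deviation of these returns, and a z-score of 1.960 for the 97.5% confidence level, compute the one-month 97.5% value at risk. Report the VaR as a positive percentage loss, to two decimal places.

5.04

μ = (-3.5 + 3.1 + 0.1 + 3.6 − 2.6 + 0) / 6 = 0.1167%
Σ(r − μ)² = 41.5083; population σ = √(41.5083/6) = 2.6302%
VaR = −(μ − z·σ) = −(0.1167 − 1.960 × 2.6302) = −(-5.0385) = 5.0385%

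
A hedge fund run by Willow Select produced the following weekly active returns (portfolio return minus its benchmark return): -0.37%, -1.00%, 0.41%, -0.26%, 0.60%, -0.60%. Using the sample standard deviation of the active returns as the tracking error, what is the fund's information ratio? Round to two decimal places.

μ = (-0.37 − 1 + 0.41 − 0.26 + 0.6 − 0.6) / 6 = -0.2033%
Sample std dev = √[1.8445 / 5] = 0.6074%
IR = μ / tracking error = -0.2033 / 0.6074 = -0.3347

-0.33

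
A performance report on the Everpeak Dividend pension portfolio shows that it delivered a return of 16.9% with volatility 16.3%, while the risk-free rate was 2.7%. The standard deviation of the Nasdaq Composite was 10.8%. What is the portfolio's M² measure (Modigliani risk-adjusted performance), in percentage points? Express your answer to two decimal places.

Sharpe = (Rp − Rf) / σp = (16.9% − 2.7%) / 16.3% = 0.8712
M² = Rf + Sharpe × σm = 2.7% + 0.8712 × 10.8% = 12.1090%

12.11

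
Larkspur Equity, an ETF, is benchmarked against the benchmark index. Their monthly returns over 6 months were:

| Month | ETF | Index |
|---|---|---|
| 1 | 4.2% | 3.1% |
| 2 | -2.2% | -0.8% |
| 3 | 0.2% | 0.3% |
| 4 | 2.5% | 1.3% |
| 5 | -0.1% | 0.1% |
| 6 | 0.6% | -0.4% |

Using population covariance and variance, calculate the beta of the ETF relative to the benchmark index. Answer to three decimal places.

1.466

r̄p = 0.8667%,  r̄m = 0.6000%
Cov = Σ(rp − r̄p)(rm − r̄m) / 6 = 2.4533
Var(rm) = Σ(rm − r̄m)² / 6 = 1.6733
β = Cov / Var = 2.4533 / 1.6733 = 1.4661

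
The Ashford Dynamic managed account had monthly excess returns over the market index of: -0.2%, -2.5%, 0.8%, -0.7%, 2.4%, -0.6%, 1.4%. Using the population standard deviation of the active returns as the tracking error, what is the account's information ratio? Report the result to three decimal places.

Mean return r̄ = 0.60 / 7 = 0.0857%
Σ(r − r̄)² = 15.4486; population σ = √(15.4486/7) = 1.4856%
IR = r̄ / tracking error = 0.0857 / 1.4856 = 0.0577

0.058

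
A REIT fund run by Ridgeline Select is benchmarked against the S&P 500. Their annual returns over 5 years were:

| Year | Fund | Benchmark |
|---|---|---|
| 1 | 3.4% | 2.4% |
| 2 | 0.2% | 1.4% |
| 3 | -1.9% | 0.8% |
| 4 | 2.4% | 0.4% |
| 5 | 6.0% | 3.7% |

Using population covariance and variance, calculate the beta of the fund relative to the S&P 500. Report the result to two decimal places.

r̄p = 2.0200%,  r̄m = 1.7400%
Cov = Σ(rp − r̄p)(rm − r̄m) / 5 = 2.5012
Var(rm) = Σ(rm − r̄m)² / 5 = 1.4144
β = Cov / Var = 2.5012 / 1.4144 = 1.7684

1.77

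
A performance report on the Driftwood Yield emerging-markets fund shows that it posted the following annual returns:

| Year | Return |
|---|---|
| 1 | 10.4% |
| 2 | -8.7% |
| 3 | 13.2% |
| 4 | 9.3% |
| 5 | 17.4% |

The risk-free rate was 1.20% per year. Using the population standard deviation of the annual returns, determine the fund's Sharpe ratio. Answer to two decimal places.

μ = (10.4 − 8.7 + 13.2 + 9.3 + 17.4) / 5 = 8.3200%
Σ(r − μ)² = (10.4 − 8.3200)² + (-8.7 − 8.3200)² + (13.2 − 8.3200)² + … = 401.2280
population σ = √(401.2280 / 5) = √80.2456 = 8.9580%
Sharpe = (μ − rf) / σ = (8.3200 − 1.2) / 8.9580 = 7.1200 / 8.9580 = 0.7948

0.79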